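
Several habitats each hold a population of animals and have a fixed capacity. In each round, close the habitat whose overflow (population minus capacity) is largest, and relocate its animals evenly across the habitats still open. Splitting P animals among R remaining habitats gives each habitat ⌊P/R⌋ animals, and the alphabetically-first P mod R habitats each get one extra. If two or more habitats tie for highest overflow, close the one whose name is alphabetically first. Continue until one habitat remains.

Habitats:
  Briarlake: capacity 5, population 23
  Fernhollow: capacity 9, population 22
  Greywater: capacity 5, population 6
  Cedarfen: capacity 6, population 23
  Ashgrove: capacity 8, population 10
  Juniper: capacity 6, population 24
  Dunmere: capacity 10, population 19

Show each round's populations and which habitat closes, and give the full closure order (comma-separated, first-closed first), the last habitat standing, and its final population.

Closure order: Briarlake, Cedarfen, Juniper, Fernhollow, Dunmere, Ashgrove
Last habitat: Greywater with 127 animals

Round 1: Ashgrove=10 Briarlake=23 Cedarfen=23 Dunmere=19 Fernhollow=22 Greywater=6 Juniper=24 → close Briarlake (overflow 18)
  23÷6 = 3 each, +1 to first 5
Round 2: Ashgrove=14 Cedarfen=27 Dunmere=23 Fernhollow=26 Greywater=10 Juniper=27 → close Cedarfen (overflow 21)
  27÷5 = 5 each, +1 to first 2
Round 3: Ashgrove=20 Dunmere=29 Fernhollow=31 Greywater=15 Juniper=32 → close Juniper (overflow 26)
  32÷4 = 8 each, +1 to first 0
Round 4: Ashgrove=28 Dunmere=37 Fernhollow=39 Greywater=23 → close Fernhollow (overflow 30)
  39÷3 = 13 each, +1 to first 0
Round 5: Ashgrove=41 Dunmere=50 Greywater=36 → close Dunmere (overflow 40)
  50÷2 = 25 each, +1 to first 0
Round 6: Ashgrove=66 Greywater=61 → close Ashgrove (overflow 58)
  66÷1 = 66 each, +1 to first 0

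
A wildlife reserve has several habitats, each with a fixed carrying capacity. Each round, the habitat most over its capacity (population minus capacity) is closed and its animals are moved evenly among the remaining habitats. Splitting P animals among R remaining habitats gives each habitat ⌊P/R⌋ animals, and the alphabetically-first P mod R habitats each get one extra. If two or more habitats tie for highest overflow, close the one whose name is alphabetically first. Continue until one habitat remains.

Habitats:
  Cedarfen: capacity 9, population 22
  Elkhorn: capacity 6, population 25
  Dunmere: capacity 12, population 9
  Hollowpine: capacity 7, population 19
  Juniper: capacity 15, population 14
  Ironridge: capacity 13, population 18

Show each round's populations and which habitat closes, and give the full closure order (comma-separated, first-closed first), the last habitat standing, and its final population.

Round 1: Cedarfen=22 Dunmere=9 Elkhorn=25 Hollowpine=19 Ironridge=18 Juniper=14 → close Elkhorn (overflow 19)
  25÷5 = 5 each, +1 to first 0
Round 2: Cedarfen=27 Dunmere=14 Hollowpine=24 Ironridge=23 Juniper=19 → close Cedarfen (overflow 18)
  27÷4 = 6 each, +1 to first 3
Round 3: Dunmere=21 Hollowpine=31 Ironridge=30 Juniper=25 → close Hollowpine (overflow 24)
  31÷3 = 10 each, +1 to first 1
Round 4: Dunmere=32 Ironridge=40 Juniper=35 → close Ironridge (overflow 27)
  40÷2 = 20 each, +1 to first 0
Round 5: Dunmere=52 Juniper=55 → close Dunmere (overflow 40)
  52÷1 = 52 each, +1 to first 0

Closure order: Elkhorn, Cedarfen, Hollowpine, Ironridge, Dunmere
Last habitat: Juniper with 107 animals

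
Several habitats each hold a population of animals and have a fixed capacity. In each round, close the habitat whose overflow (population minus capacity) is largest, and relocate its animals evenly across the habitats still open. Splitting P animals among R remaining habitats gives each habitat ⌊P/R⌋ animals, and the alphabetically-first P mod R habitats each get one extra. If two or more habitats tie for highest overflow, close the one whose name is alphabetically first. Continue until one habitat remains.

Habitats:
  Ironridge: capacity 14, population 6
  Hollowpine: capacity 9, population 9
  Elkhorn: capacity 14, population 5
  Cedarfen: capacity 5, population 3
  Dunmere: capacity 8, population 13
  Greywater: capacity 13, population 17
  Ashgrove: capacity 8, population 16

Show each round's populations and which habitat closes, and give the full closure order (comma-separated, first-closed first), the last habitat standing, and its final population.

Round 1: Ashgrove=16 Cedarfen=3 Dunmere=13 Elkhorn=5 Greywater=17 Hollowpine=9 Ironridge=6 → close Ashgrove (overflow 8)
  16÷6 = 2 each, +1 to first 4
Round 2: Cedarfen=6 Dunmere=16 Elkhorn=8 Greywater=20 Hollowpine=11 Ironridge=8 → close Dunmere (overflow 8)
  16÷5 = 3 each, +1 to first 1
Round 3: Cedarfen=10 Elkhorn=11 Greywater=23 Hollowpine=14 Ironridge=11 → close Greywater (overflow 10)
  23÷4 = 5 each, +1 to first 3
Round 4: Cedarfen=16 Elkhorn=17 Hollowpine=20 Ironridge=16 → close Cedarfen (overflow 11)
  16÷3 = 5 each, +1 to first 1
Round 5: Elkhorn=23 Hollowpine=25 Ironridge=21 → close Hollowpine (overflow 16)
  25÷2 = 12 each, +1 to first 1
Round 6: Elkhorn=36 Ironridge=33 → close Elkhorn (overflow 22)
  36÷1 = 36 each, +1 to first 0

Closure order: Ashgrove, Dunmere, Greywater, Cedarfen, Hollowpine, Elkhorn
Last habitat: Ironridge with 69 animals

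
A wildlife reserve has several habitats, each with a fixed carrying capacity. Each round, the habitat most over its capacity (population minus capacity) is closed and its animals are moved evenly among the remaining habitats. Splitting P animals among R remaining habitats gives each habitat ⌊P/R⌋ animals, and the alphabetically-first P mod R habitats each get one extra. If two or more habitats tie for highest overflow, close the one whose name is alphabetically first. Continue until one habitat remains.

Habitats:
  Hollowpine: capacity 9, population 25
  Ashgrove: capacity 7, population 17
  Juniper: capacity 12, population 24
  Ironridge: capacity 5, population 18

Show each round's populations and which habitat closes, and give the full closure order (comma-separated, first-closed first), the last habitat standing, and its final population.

Round 1: Ashgrove=17 Hollowpine=25 Ironridge=18 Juniper=24 → close Hollowpine (overflow 16)
  25÷3 = 8 each, +1 to first 1
Round 2: Ashgrove=26 Ironridge=26 Juniper=32 → close Ironridge (overflow 21)
  26÷2 = 13 each, +1 to first 0
Round 3: Ashgrove=39 Juniper=45 → close Juniper (overflow 33)
  45÷1 = 45 each, +1 to first 0

Closure order: Hollowpine, Ironridge, Juniper
Last habitat: Ashgrove with 84 animals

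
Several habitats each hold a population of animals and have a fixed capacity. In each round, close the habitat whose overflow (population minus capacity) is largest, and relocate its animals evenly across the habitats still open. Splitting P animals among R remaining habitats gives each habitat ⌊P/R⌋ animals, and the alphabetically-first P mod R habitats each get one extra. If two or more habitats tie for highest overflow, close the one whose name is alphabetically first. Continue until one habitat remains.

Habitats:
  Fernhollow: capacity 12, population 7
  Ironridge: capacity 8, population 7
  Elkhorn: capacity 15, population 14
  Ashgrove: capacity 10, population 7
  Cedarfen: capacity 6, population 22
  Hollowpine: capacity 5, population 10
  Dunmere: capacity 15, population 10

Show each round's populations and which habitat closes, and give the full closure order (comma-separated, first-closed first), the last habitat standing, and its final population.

Round 1: Ashgrove=7 Cedarfen=22 Dunmere=10 Elkhorn=14 Fernhollow=7 Hollowpine=10 Ironridge=7 → close Cedarfen (overflow 16)
  22÷6 = 3 each, +1 to first 4
Round 2: Ashgrove=11 Dunmere=14 Elkhorn=18 Fernhollow=11 Hollowpine=13 Ironridge=10 → close Hollowpine (overflow 8)
  13÷5 = 2 each, +1 to first 3
Round 3: Ashgrove=14 Dunmere=17 Elkhorn=21 Fernhollow=13 Ironridge=12 → close Elkhorn (overflow 6)
  21÷4 = 5 each, +1 to first 1
Round 4: Ashgrove=20 Dunmere=22 Fernhollow=18 Ironridge=17 → close Ashgrove (overflow 10)
  20÷3 = 6 each, +1 to first 2
Round 5: Dunmere=29 Fernhollow=25 Ironridge=23 → close Ironridge (overflow 15)
  23÷2 = 11 each, +1 to first 1
Round 6: Dunmere=41 Fernhollow=36 → close Dunmere (overflow 26)
  41÷1 = 41 each, +1 to first 0

Closure order: Cedarfen, Hollowpine, Elkhorn, Ashgrove, Ironridge, Dunmere
Last habitat: Fernhollow with 77 animals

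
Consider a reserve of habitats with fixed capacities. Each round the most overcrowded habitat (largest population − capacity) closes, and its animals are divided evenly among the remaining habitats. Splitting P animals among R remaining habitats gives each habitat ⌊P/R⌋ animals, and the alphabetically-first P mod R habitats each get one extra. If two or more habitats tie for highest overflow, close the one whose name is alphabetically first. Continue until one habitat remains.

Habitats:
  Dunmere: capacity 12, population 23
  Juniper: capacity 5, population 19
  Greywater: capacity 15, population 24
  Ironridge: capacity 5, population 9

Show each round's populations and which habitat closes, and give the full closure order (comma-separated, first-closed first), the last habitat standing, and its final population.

Closure order: Juniper, Dunmere, Greywater
Last habitat: Ironridge with 75 animals

Round 1: Dunmere=23 Greywater=24 Ironridge=9 Juniper=19 → close Juniper (overflow 14)
  19÷3 = 6 each, +1 to first 1
Round 2: Dunmere=30 Greywater=30 Ironridge=15 → close Dunmere (overflow 18)
  30÷2 = 15 each, +1 to first 0
Round 3: Greywater=45 Ironridge=30 → close Greywater (overflow 30)
  45÷1 = 45 each, +1 to first 0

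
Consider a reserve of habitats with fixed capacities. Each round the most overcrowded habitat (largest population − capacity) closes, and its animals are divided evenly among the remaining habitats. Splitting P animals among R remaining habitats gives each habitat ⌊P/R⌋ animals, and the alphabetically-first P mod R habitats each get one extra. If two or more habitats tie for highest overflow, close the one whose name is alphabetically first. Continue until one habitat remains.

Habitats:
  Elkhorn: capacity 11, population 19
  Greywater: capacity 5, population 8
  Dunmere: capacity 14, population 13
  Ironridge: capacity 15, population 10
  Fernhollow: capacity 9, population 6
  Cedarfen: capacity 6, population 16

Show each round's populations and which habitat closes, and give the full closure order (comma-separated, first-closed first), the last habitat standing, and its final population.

Closure order: Cedarfen, Elkhorn, Greywater, Dunmere, Fernhollow
Last habitat: Ironridge with 72 animals

Round 1: Cedarfen=16 Dunmere=13 Elkhorn=19 Fernhollow=6 Greywater=8 Ironridge=10 → close Cedarfen (overflow 10)
  16÷5 = 3 each, +1 to first 1
Round 2: Dunmere=17 Elkhorn=22 Fernhollow=9 Greywater=11 Ironridge=13 → close Elkhorn (overflow 11)
  22÷4 = 5 each, +1 to first 2
Round 3: Dunmere=23 Fernhollow=15 Greywater=16 Ironridge=18 → close Greywater (overflow 11)
  16÷3 = 5 each, +1 to first 1
Round 4: Dunmere=29 Fernhollow=20 Ironridge=23 → close Dunmere (overflow 15)
  29÷2 = 14 each, +1 to first 1
Round 5: Fernhollow=35 Ironridge=37 → close Fernhollow (overflow 26)
  35÷1 = 35 each, +1 to first 0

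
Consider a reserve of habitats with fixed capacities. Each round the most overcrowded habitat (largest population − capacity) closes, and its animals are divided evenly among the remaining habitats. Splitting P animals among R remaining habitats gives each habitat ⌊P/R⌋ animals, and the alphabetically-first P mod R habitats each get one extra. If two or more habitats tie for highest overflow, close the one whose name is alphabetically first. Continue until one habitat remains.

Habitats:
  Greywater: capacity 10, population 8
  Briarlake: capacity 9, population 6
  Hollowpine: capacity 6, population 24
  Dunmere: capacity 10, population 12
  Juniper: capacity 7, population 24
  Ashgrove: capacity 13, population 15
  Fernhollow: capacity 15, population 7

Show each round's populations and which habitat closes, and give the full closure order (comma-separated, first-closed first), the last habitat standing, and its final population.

Round 1: Ashgrove=15 Briarlake=6 Dunmere=12 Fernhollow=7 Greywater=8 Hollowpine=24 Juniper=24 → close Hollowpine (overflow 18)
  24÷6 = 4 each, +1 to first 0
Round 2: Ashgrove=19 Briarlake=10 Dunmere=16 Fernhollow=11 Greywater=12 Juniper=28 → close Juniper (overflow 21)
  28÷5 = 5 each, +1 to first 3
Round 3: Ashgrove=25 Briarlake=16 Dunmere=22 Fernhollow=16 Greywater=17 → close Ashgrove (overflow 12)
  25÷4 = 6 each, +1 to first 1
Round 4: Briarlake=23 Dunmere=28 Fernhollow=22 Greywater=23 → close Dunmere (overflow 18)
  28÷3 = 9 each, +1 to first 1
Round 5: Briarlake=33 Fernhollow=31 Greywater=32 → close Briarlake (overflow 24)
  33÷2 = 16 each, +1 to first 1
Round 6: Fernhollow=48 Greywater=48 → close Greywater (overflow 38)
  48÷1 = 48 each, +1 to first 0

Closure order: Hollowpine, Juniper, Ashgrove, Dunmere, Briarlake, Greywater
Last habitat: Fernhollow with 96 animals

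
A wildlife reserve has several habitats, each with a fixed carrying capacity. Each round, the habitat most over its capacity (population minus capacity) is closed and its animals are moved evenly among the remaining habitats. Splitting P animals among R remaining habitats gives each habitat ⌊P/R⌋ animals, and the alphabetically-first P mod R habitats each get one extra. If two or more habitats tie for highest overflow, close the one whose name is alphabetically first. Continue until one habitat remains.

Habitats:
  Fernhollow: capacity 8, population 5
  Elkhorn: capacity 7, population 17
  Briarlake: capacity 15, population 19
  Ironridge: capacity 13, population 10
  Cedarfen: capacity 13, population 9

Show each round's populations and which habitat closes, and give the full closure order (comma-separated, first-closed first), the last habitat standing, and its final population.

Round 1: Briarlake=19 Cedarfen=9 Elkhorn=17 Fernhollow=5 Ironridge=10 → close Elkhorn (overflow 10)
  17÷4 = 4 each, +1 to first 1
Round 2: Briarlake=24 Cedarfen=13 Fernhollow=9 Ironridge=14 → close Briarlake (overflow 9)
  24÷3 = 8 each, +1 to first 0
Round 3: Cedarfen=21 Fernhollow=17 Ironridge=22 → close Fernhollow (overflow 9)
  17÷2 = 8 each, +1 to first 1
Round 4: Cedarfen=30 Ironridge=30 → close Cedarfen (overflow 17)
  30÷1 = 30 each, +1 to first 0

Closure order: Elkhorn, Briarlake, Fernhollow, Cedarfen
Last habitat: Ironridge with 60 animals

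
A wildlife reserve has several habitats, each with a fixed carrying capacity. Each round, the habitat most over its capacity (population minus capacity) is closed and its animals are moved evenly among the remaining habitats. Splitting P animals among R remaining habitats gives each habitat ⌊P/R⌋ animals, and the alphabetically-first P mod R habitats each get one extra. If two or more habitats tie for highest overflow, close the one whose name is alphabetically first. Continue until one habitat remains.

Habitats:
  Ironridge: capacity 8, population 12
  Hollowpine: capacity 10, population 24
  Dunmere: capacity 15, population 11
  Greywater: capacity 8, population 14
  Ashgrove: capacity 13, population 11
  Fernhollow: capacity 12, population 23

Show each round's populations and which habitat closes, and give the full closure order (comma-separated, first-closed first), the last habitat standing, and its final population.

Closure order: Hollowpine, Fernhollow, Greywater, Ironridge, Ashgrove
Last habitat: Dunmere with 95 animals

Round 1: Ashgrove=11 Dunmere=11 Fernhollow=23 Greywater=14 Hollowpine=24 Ironridge=12 → close Hollowpine (overflow 14)
  24÷5 = 4 each, +1 to first 4
Round 2: Ashgrove=16 Dunmere=16 Fernhollow=28 Greywater=19 Ironridge=16 → close Fernhollow (overflow 16)
  28÷4 = 7 each, +1 to first 0
Round 3: Ashgrove=23 Dunmere=23 Greywater=26 Ironridge=23 → close Greywater (overflow 18)
  26÷3 = 8 each, +1 to first 2
Round 4: Ashgrove=32 Dunmere=32 Ironridge=31 → close Ironridge (overflow 23)
  31÷2 = 15 each, +1 to first 1
Round 5: Ashgrove=48 Dunmere=47 → close Ashgrove (overflow 35)
  48÷1 = 48 each, +1 to first 0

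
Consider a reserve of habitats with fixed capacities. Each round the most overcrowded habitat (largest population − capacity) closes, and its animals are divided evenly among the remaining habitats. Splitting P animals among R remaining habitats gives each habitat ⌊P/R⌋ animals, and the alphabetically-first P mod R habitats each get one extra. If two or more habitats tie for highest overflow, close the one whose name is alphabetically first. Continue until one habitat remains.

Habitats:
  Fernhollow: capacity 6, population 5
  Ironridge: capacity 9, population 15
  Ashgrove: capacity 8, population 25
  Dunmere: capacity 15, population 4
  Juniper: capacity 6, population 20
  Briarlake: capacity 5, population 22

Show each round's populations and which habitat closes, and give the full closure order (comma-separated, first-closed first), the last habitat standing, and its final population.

Round 1: Ashgrove=25 Briarlake=22 Dunmere=4 Fernhollow=5 Ironridge=15 Juniper=20 → close Ashgrove (overflow 17)
  25÷5 = 5 each, +1 to first 0
Round 2: Briarlake=27 Dunmere=9 Fernhollow=10 Ironridge=20 Juniper=25 → close Briarlake (overflow 22)
  27÷4 = 6 each, +1 to first 3
Round 3: Dunmere=16 Fernhollow=17 Ironridge=27 Juniper=31 → close Juniper (overflow 25)
  31÷3 = 10 each, +1 to first 1
Round 4: Dunmere=27 Fernhollow=27 Ironridge=37 → close Ironridge (overflow 28)
  37÷2 = 18 each, +1 to first 1
Round 5: Dunmere=46 Fernhollow=45 → close Fernhollow (overflow 39)
  45÷1 = 45 each, +1 to first 0

Closure order: Ashgrove, Briarlake, Juniper, Ironridge, Fernhollow
Last habitat: Dunmere with 91 animals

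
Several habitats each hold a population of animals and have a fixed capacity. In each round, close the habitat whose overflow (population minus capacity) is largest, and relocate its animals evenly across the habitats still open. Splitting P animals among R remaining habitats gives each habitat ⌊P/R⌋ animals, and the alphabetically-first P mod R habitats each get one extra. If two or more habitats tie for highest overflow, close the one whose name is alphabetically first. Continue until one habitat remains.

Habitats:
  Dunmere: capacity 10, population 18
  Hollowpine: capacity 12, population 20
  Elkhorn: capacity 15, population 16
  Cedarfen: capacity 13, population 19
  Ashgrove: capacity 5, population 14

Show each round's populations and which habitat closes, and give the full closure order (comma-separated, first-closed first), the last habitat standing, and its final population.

Round 1: Ashgrove=14 Cedarfen=19 Dunmere=18 Elkhorn=16 Hollowpine=20 → close Ashgrove (overflow 9)
  14÷4 = 3 each, +1 to first 2
Round 2: Cedarfen=23 Dunmere=22 Elkhorn=19 Hollowpine=23 → close Dunmere (overflow 12)
  22÷3 = 7 each, +1 to first 1
Round 3: Cedarfen=31 Elkhorn=26 Hollowpine=30 → close Cedarfen (overflow 18)
  31÷2 = 15 each, +1 to first 1
Round 4: Elkhorn=42 Hollowpine=45 → close Hollowpine (overflow 33)
  45÷1 = 45 each, +1 to first 0

Closure order: Ashgrove, Dunmere, Cedarfen, Hollowpine
Last habitat: Elkhorn with 87 animals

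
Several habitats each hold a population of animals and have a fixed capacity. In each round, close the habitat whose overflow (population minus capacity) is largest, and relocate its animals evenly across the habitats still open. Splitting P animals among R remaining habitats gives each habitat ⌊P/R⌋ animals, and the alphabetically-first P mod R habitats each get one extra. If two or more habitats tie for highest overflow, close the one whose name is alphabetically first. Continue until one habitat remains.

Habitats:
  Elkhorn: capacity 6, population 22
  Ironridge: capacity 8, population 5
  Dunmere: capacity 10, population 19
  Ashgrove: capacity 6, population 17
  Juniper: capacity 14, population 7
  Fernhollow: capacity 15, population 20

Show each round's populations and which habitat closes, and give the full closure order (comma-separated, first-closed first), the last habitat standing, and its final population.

Round 1: Ashgrove=17 Dunmere=19 Elkhorn=22 Fernhollow=20 Ironridge=5 Juniper=7 → close Elkhorn (overflow 16)
  22÷5 = 4 each, +1 to first 2
Round 2: Ashgrove=22 Dunmere=24 Fernhollow=24 Ironridge=9 Juniper=11 → close Ashgrove (overflow 16)
  22÷4 = 5 each, +1 to first 2
Round 3: Dunmere=30 Fernhollow=30 Ironridge=14 Juniper=16 → close Dunmere (overflow 20)
  30÷3 = 10 each, +1 to first 0
Round 4: Fernhollow=40 Ironridge=24 Juniper=26 → close Fernhollow (overflow 25)
  40÷2 = 20 each, +1 to first 0
Round 5: Ironridge=44 Juniper=46 → close Ironridge (overflow 36)
  44÷1 = 44 each, +1 to first 0

Closure order: Elkhorn, Ashgrove, Dunmere, Fernhollow, Ironridge
Last habitat: Juniper with 90 animals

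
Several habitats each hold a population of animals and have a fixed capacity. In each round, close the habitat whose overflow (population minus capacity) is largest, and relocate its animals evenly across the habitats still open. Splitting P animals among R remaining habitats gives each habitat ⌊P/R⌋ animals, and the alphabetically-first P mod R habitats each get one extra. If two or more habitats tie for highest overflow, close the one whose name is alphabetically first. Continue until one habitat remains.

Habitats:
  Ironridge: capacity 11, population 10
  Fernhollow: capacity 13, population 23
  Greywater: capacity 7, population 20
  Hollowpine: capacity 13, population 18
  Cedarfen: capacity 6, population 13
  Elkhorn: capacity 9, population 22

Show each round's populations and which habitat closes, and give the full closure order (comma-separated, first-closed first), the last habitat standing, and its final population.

Closure order: Elkhorn, Greywater, Fernhollow, Cedarfen, Hollowpine
Last habitat: Ironridge with 106 animals

Round 1: Cedarfen=13 Elkhorn=22 Fernhollow=23 Greywater=20 Hollowpine=18 Ironridge=10 → close Elkhorn (overflow 13)
  22÷5 = 4 each, +1 to first 2
Round 2: Cedarfen=18 Fernhollow=28 Greywater=24 Hollowpine=22 Ironridge=14 → close Greywater (overflow 17)
  24÷4 = 6 each, +1 to first 0
Round 3: Cedarfen=24 Fernhollow=34 Hollowpine=28 Ironridge=20 → close Fernhollow (overflow 21)
  34÷3 = 11 each, +1 to first 1
Round 4: Cedarfen=36 Hollowpine=39 Ironridge=31 → close Cedarfen (overflow 30)
  36÷2 = 18 each, +1 to first 0
Round 5: Hollowpine=57 Ironridge=49 → close Hollowpine (overflow 44)
  57÷1 = 57 each, +1 to first 0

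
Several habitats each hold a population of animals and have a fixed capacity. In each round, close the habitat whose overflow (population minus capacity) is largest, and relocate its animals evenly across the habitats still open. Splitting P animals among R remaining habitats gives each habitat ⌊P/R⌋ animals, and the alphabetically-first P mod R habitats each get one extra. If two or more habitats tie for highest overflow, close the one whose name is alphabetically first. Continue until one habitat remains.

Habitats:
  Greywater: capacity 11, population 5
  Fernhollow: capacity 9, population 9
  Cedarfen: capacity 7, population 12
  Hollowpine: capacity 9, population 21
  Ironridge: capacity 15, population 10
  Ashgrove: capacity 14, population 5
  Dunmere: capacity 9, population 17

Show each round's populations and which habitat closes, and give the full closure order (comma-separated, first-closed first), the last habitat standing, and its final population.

Round 1: Ashgrove=5 Cedarfen=12 Dunmere=17 Fernhollow=9 Greywater=5 Hollowpine=21 Ironridge=10 → close Hollowpine (overflow 12)
  21÷6 = 3 each, +1 to first 3
Round 2: Ashgrove=9 Cedarfen=16 Dunmere=21 Fernhollow=12 Greywater=8 Ironridge=13 → close Dunmere (overflow 12)
  21÷5 = 4 each, +1 to first 1
Round 3: Ashgrove=14 Cedarfen=20 Fernhollow=16 Greywater=12 Ironridge=17 → close Cedarfen (overflow 13)
  20÷4 = 5 each, +1 to first 0
Round 4: Ashgrove=19 Fernhollow=21 Greywater=17 Ironridge=22 → close Fernhollow (overflow 12)
  21÷3 = 7 each, +1 to first 0
Round 5: Ashgrove=26 Greywater=24 Ironridge=29 → close Ironridge (overflow 14)
  29÷2 = 14 each, +1 to first 1
Round 6: Ashgrove=41 Greywater=38 → close Ashgrove (overflow 27)
  41÷1 = 41 each, +1 to first 0

Closure order: Hollowpine, Dunmere, Cedarfen, Fernhollow, Ironridge, Ashgrove
Last habitat: Greywater with 79 animals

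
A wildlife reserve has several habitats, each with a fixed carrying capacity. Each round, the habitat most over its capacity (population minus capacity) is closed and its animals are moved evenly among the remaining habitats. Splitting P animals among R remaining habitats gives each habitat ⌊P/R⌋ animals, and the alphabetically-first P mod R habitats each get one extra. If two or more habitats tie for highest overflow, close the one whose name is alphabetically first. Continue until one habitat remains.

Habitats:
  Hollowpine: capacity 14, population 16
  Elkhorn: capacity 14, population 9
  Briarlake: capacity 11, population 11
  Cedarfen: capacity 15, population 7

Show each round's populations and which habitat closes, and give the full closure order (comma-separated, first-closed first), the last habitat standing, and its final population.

Round 1: Briarlake=11 Cedarfen=7 Elkhorn=9 Hollowpine=16 → close Hollowpine (overflow 2)
  16÷3 = 5 each, +1 to first 1
Round 2: Briarlake=17 Cedarfen=12 Elkhorn=14 → close Briarlake (overflow 6)
  17÷2 = 8 each, +1 to first 1
Round 3: Cedarfen=21 Elkhorn=22 → close Elkhorn (overflow 8)
  22÷1 = 22 each, +1 to first 0

Closure order: Hollowpine, Briarlake, Elkhorn
Last habitat: Cedarfen with 43 animals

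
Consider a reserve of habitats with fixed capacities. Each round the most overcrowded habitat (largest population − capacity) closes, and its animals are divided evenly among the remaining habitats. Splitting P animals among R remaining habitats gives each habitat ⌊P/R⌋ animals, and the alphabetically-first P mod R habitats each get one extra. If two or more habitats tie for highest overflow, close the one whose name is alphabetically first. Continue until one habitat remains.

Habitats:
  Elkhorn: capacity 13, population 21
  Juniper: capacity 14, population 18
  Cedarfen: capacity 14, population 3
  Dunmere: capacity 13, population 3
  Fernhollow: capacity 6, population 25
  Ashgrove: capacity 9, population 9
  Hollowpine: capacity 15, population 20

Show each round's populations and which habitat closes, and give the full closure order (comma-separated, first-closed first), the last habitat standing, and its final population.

Round 1: Ashgrove=9 Cedarfen=3 Dunmere=3 Elkhorn=21 Fernhollow=25 Hollowpine=20 Juniper=18 → close Fernhollow (overflow 19)
  25÷6 = 4 each, +1 to first 1
Round 2: Ashgrove=14 Cedarfen=7 Dunmere=7 Elkhorn=25 Hollowpine=24 Juniper=22 → close Elkhorn (overflow 12)
  25÷5 = 5 each, +1 to first 0
Round 3: Ashgrove=19 Cedarfen=12 Dunmere=12 Hollowpine=29 Juniper=27 → close Hollowpine (overflow 14)
  29÷4 = 7 each, +1 to first 1
Round 4: Ashgrove=27 Cedarfen=19 Dunmere=19 Juniper=34 → close Juniper (overflow 20)
  34÷3 = 11 each, +1 to first 1
Round 5: Ashgrove=39 Cedarfen=30 Dunmere=30 → close Ashgrove (overflow 30)
  39÷2 = 19 each, +1 to first 1
Round 6: Cedarfen=50 Dunmere=49 → close Cedarfen (overflow 36)
  50÷1 = 50 each, +1 to first 0

Closure order: Fernhollow, Elkhorn, Hollowpine, Juniper, Ashgrove, Cedarfen
Last habitat: Dunmere with 99 animals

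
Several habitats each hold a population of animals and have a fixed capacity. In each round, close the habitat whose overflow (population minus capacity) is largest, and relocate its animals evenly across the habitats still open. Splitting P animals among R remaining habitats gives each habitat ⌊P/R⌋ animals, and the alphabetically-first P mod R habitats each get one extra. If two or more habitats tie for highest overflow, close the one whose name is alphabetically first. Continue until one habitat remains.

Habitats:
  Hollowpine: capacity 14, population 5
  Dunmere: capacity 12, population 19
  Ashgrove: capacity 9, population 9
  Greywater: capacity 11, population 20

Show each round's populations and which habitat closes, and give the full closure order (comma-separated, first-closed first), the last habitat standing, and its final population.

Closure order: Greywater, Dunmere, Ashgrove
Last habitat: Hollowpine with 53 animals

Round 1: Ashgrove=9 Dunmere=19 Greywater=20 Hollowpine=5 → close Greywater (overflow 9)
  20÷3 = 6 each, +1 to first 2
Round 2: Ashgrove=16 Dunmere=26 Hollowpine=11 → close Dunmere (overflow 14)
  26÷2 = 13 each, +1 to first 0
Round 3: Ashgrove=29 Hollowpine=24 → close Ashgrove (overflow 20)
  29÷1 = 29 each, +1 to first 0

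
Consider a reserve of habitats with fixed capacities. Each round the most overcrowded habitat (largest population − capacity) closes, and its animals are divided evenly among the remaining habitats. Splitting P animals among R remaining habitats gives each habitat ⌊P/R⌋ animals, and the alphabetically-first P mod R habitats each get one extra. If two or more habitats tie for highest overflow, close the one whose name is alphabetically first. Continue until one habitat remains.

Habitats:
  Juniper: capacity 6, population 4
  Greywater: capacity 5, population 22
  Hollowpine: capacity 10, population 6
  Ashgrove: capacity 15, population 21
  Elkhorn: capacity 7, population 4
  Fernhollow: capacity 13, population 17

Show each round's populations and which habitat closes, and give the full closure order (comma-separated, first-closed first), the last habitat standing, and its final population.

Closure order: Greywater, Ashgrove, Fernhollow, Elkhorn, Juniper
Last habitat: Hollowpine with 74 animals

Round 1: Ashgrove=21 Elkhorn=4 Fernhollow=17 Greywater=22 Hollowpine=6 Juniper=4 → close Greywater (overflow 17)
  22÷5 = 4 each, +1 to first 2
Round 2: Ashgrove=26 Elkhorn=9 Fernhollow=21 Hollowpine=10 Juniper=8 → close Ashgrove (overflow 11)
  26÷4 = 6 each, +1 to first 2
Round 3: Elkhorn=16 Fernhollow=28 Hollowpine=16 Juniper=14 → close Fernhollow (overflow 15)
  28÷3 = 9 each, +1 to first 1
Round 4: Elkhorn=26 Hollowpine=25 Juniper=23 → close Elkhorn (overflow 19)
  26÷2 = 13 each, +1 to first 0
Round 5: Hollowpine=38 Juniper=36 → close Juniper (overflow 30)
  36÷1 = 36 each, +1 to first 0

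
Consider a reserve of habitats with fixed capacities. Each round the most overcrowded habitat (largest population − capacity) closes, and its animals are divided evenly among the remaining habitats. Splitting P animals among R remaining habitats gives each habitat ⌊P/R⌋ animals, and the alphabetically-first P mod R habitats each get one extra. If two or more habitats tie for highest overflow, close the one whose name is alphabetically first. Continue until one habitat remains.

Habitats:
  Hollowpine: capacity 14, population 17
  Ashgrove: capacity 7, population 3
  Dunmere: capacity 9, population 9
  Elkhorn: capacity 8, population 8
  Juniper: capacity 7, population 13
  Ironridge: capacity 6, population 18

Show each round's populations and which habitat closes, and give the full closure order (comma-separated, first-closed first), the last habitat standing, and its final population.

Round 1: Ashgrove=3 Dunmere=9 Elkhorn=8 Hollowpine=17 Ironridge=18 Juniper=13 → close Ironridge (overflow 12)
  18÷5 = 3 each, +1 to first 3
Round 2: Ashgrove=7 Dunmere=13 Elkhorn=12 Hollowpine=20 Juniper=16 → close Juniper (overflow 9)
  16÷4 = 4 each, +1 to first 0
Round 3: Ashgrove=11 Dunmere=17 Elkhorn=16 Hollowpine=24 → close Hollowpine (overflow 10)
  24÷3 = 8 each, +1 to first 0
Round 4: Ashgrove=19 Dunmere=25 Elkhorn=24 → close Dunmere (overflow 16)
  25÷2 = 12 each, +1 to first 1
Round 5: Ashgrove=32 Elkhorn=36 → close Elkhorn (overflow 28)
  36÷1 = 36 each, +1 to first 0

Closure order: Ironridge, Juniper, Hollowpine, Dunmere, Elkhorn
Last habitat: Ashgrove with 68 animals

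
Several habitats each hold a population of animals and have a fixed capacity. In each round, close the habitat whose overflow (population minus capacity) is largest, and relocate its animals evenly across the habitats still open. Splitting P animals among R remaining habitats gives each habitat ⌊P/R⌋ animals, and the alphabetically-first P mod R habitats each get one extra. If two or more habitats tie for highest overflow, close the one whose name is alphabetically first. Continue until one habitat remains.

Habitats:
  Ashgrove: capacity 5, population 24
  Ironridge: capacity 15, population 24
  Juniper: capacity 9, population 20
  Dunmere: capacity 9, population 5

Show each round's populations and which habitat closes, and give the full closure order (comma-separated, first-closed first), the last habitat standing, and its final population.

Closure order: Ashgrove, Juniper, Ironridge
Last habitat: Dunmere with 73 animals

Round 1: Ashgrove=24 Dunmere=5 Ironridge=24 Juniper=20 → close Ashgrove (overflow 19)
  24÷3 = 8 each, +1 to first 0
Round 2: Dunmere=13 Ironridge=32 Juniper=28 → close Juniper (overflow 19)
  28÷2 = 14 each, +1 to first 0
Round 3: Dunmere=27 Ironridge=46 → close Ironridge (overflow 31)
  46÷1 = 46 each, +1 to first 0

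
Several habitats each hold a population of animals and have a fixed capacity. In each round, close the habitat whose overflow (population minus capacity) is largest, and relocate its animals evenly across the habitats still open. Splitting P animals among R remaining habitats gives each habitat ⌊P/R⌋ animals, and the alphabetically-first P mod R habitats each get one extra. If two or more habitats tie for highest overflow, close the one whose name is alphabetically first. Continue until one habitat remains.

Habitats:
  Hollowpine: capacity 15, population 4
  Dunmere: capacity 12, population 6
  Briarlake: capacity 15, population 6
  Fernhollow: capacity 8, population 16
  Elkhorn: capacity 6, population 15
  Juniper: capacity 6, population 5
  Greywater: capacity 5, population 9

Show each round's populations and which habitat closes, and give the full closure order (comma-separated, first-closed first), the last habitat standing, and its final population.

Closure order: Elkhorn, Fernhollow, Greywater, Juniper, Dunmere, Briarlake
Last habitat: Hollowpine with 61 animals

Round 1: Briarlake=6 Dunmere=6 Elkhorn=15 Fernhollow=16 Greywater=9 Hollowpine=4 Juniper=5 → close Elkhorn (overflow 9)
  15÷6 = 2 each, +1 to first 3
Round 2: Briarlake=9 Dunmere=9 Fernhollow=19 Greywater=11 Hollowpine=6 Juniper=7 → close Fernhollow (overflow 11)
  19÷5 = 3 each, +1 to first 4
Round 3: Briarlake=13 Dunmere=13 Greywater=15 Hollowpine=10 Juniper=10 → close Greywater (overflow 10)
  15÷4 = 3 each, +1 to first 3
Round 4: Briarlake=17 Dunmere=17 Hollowpine=14 Juniper=13 → close Juniper (overflow 7)
  13÷3 = 4 each, +1 to first 1
Round 5: Briarlake=22 Dunmere=21 Hollowpine=18 → close Dunmere (overflow 9)
  21÷2 = 10 each, +1 to first 1
Round 6: Briarlake=33 Hollowpine=28 → close Briarlake (overflow 18)
  33÷1 = 33 each, +1 to first 0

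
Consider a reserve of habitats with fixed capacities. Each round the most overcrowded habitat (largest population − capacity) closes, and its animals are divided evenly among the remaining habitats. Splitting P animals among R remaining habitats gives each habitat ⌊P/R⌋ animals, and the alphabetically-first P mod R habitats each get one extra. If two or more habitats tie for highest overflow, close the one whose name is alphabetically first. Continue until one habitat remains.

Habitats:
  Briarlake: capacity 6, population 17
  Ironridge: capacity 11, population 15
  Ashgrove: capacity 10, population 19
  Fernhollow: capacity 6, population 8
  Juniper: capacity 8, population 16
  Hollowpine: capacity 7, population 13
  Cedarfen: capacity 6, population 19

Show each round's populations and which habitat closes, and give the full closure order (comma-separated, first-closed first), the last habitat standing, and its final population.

Closure order: Cedarfen, Briarlake, Ashgrove, Juniper, Hollowpine, Fernhollow
Last habitat: Ironridge with 107 animals

Round 1: Ashgrove=19 Briarlake=17 Cedarfen=19 Fernhollow=8 Hollowpine=13 Ironridge=15 Juniper=16 → close Cedarfen (overflow 13)
  19÷6 = 3 each, +1 to first 1
Round 2: Ashgrove=23 Briarlake=20 Fernhollow=11 Hollowpine=16 Ironridge=18 Juniper=19 → close Briarlake (overflow 14)
  20÷5 = 4 each, +1 to first 0
Round 3: Ashgrove=27 Fernhollow=15 Hollowpine=20 Ironridge=22 Juniper=23 → close Ashgrove (overflow 17)
  27÷4 = 6 each, +1 to first 3
Round 4: Fernhollow=22 Hollowpine=27 Ironridge=29 Juniper=29 → close Juniper (overflow 21)
  29÷3 = 9 each, +1 to first 2
Round 5: Fernhollow=32 Hollowpine=37 Ironridge=38 → close Hollowpine (overflow 30)
  37÷2 = 18 each, +1 to first 1
Round 6: Fernhollow=51 Ironridge=56 → close Fernhollow (overflow 45)
  51÷1 = 51 each, +1 to first 0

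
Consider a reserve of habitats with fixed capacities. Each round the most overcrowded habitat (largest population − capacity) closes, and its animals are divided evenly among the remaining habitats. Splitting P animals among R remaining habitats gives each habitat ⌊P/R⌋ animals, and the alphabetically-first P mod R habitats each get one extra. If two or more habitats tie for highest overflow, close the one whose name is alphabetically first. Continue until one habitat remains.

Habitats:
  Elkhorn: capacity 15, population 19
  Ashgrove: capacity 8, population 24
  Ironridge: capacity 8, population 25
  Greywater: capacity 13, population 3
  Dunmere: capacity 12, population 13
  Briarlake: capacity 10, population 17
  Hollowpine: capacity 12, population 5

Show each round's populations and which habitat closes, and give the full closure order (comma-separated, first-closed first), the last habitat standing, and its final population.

Closure order: Ironridge, Ashgrove, Briarlake, Elkhorn, Dunmere, Hollowpine
Last habitat: Greywater with 106 animals

Round 1: Ashgrove=24 Briarlake=17 Dunmere=13 Elkhorn=19 Greywater=3 Hollowpine=5 Ironridge=25 → close Ironridge (overflow 17)
  25÷6 = 4 each, +1 to first 1
Round 2: Ashgrove=29 Briarlake=21 Dunmere=17 Elkhorn=23 Greywater=7 Hollowpine=9 → close Ashgrove (overflow 21)
  29÷5 = 5 each, +1 to first 4
Round 3: Briarlake=27 Dunmere=23 Elkhorn=29 Greywater=13 Hollowpine=14 → close Briarlake (overflow 17)
  27÷4 = 6 each, +1 to first 3
Round 4: Dunmere=30 Elkhorn=36 Greywater=20 Hollowpine=20 → close Elkhorn (overflow 21)
  36÷3 = 12 each, +1 to first 0
Round 5: Dunmere=42 Greywater=32 Hollowpine=32 → close Dunmere (overflow 30)
  42÷2 = 21 each, +1 to first 0
Round 6: Greywater=53 Hollowpine=53 → close Hollowpine (overflow 41)
  53÷1 = 53 each, +1 to first 0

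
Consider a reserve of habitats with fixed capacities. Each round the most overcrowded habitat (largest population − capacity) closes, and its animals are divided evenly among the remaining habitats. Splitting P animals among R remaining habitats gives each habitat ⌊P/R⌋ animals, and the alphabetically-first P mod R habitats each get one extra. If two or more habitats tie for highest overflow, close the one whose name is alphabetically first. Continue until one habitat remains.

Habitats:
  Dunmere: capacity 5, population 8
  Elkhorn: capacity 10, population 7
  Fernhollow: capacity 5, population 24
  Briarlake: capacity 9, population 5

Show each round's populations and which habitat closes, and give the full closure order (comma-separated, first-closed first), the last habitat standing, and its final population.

Closure order: Fernhollow, Dunmere, Elkhorn
Last habitat: Briarlake with 44 animals

Round 1: Briarlake=5 Dunmere=8 Elkhorn=7 Fernhollow=24 → close Fernhollow (overflow 19)
  24÷3 = 8 each, +1 to first 0
Round 2: Briarlake=13 Dunmere=16 Elkhorn=15 → close Dunmere (overflow 11)
  16÷2 = 8 each, +1 to first 0
Round 3: Briarlake=21 Elkhorn=23 → close Elkhorn (overflow 13)
  23÷1 = 23 each, +1 to first 0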